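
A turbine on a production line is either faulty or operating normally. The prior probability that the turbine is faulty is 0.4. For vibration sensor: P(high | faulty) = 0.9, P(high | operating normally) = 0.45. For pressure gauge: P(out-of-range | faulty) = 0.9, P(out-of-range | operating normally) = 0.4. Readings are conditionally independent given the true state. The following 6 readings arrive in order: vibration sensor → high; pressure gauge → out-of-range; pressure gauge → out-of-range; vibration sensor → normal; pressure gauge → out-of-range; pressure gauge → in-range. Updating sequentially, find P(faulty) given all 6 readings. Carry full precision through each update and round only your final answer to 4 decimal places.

After vibration sensor='high': P(faulty) = 0.9·0.4000 / (0.9·0.4000 + 0.45·0.6000) ≈ 0.5714
After pressure gauge='out-of-range': P(faulty) = 0.9·0.5714 / (0.9·0.5714 + 0.4·0.4286) ≈ 0.7500
After pressure gauge='out-of-range': P(faulty) = 0.9·0.7500 / (0.9·0.7500 + 0.4·0.2500) ≈ 0.8710
After vibration sensor='normal': P(faulty) = 0.1·0.8710 / (0.1·0.8710 + 0.55·0.1290) ≈ 0.5510
After pressure gauge='out-of-range': P(faulty) = 0.9·0.5510 / (0.9·0.5510 + 0.4·0.4490) ≈ 0.7341
After pressure gauge='in-range': P(faulty) = 0.1·0.7341 / (0.1·0.7341 + 0.6·0.2659) ≈ 0.3152

0.3152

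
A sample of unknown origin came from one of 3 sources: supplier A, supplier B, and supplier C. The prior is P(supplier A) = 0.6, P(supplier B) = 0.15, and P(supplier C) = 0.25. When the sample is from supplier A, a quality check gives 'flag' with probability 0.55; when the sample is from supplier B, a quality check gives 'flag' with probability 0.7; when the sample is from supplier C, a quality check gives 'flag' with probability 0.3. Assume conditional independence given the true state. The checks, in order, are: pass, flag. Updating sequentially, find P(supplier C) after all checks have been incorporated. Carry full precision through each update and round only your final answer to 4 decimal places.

After 'pass': normaliser = 0.45·0.6000 + 0.3·0.1500 + 0.7·0.2500; P(supplier A) ≈ 0.5510, P(supplier B) ≈ 0.0918, P(supplier C) ≈ 0.3571
After 'flag': normaliser = 0.55·0.5510 + 0.7·0.0918 + 0.3·0.3571; P(supplier A) ≈ 0.6387, P(supplier B) ≈ 0.1355, P(supplier C) ≈ 0.2258

0.2258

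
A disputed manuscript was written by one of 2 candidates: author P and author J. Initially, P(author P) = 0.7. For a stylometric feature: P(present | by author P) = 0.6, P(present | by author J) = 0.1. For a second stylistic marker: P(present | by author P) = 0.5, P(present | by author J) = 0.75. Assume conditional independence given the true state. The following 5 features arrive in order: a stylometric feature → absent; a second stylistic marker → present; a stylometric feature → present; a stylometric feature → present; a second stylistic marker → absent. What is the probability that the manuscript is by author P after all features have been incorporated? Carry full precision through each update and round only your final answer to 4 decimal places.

0.9803

After a stylometric feature='absent': P(author P) = 0.4·0.7000 / (0.4·0.7000 + 0.9·0.3000) ≈ 0.5091
After a second stylistic marker='present': P(author P) = 0.5·0.5091 / (0.5·0.5091 + 0.75·0.4909) ≈ 0.4088
After a stylometric feature='present': P(author P) = 0.6·0.4088 / (0.6·0.4088 + 0.1·0.5912) ≈ 0.8058
After a stylometric feature='present': P(author P) = 0.6·0.8058 / (0.6·0.8058 + 0.1·0.1942) ≈ 0.9614
After a second stylistic marker='absent': P(author P) = 0.5·0.9614 / (0.5·0.9614 + 0.25·0.0386) ≈ 0.9803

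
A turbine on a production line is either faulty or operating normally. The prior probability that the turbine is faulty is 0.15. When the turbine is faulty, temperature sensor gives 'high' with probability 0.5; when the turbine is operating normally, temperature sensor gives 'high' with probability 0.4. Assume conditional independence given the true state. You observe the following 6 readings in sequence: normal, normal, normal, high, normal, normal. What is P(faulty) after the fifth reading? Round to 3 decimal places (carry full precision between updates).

0.096

After 'normal': P(faulty) = 0.5·0.1500 / (0.5·0.1500 + 0.6·0.8500) ≈ 0.1282
After 'normal': P(faulty) = 0.5·0.1282 / (0.5·0.1282 + 0.6·0.8718) ≈ 0.1092
After 'normal': P(faulty) = 0.5·0.1092 / (0.5·0.1092 + 0.6·0.8908) ≈ 0.0927
After 'high': P(faulty) = 0.5·0.0927 / (0.5·0.0927 + 0.4·0.9073) ≈ 0.1132
After 'normal': P(faulty) = 0.5·0.1132 / (0.5·0.1132 + 0.6·0.8868) ≈ 0.0962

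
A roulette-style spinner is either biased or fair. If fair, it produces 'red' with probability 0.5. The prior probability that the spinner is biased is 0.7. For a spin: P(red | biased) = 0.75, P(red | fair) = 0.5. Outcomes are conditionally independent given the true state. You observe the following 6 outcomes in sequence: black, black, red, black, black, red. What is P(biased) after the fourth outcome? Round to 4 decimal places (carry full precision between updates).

0.3043

After 'black': P(biased) = 0.25·0.7000 / (0.25·0.7000 + 0.5·0.3000) ≈ 0.5385
After 'black': P(biased) = 0.25·0.5385 / (0.25·0.5385 + 0.5·0.4615) ≈ 0.3684
After 'red': P(biased) = 0.75·0.3684 / (0.75·0.3684 + 0.5·0.6316) ≈ 0.4667
After 'black': P(biased) = 0.25·0.4667 / (0.25·0.4667 + 0.5·0.5333) ≈ 0.3043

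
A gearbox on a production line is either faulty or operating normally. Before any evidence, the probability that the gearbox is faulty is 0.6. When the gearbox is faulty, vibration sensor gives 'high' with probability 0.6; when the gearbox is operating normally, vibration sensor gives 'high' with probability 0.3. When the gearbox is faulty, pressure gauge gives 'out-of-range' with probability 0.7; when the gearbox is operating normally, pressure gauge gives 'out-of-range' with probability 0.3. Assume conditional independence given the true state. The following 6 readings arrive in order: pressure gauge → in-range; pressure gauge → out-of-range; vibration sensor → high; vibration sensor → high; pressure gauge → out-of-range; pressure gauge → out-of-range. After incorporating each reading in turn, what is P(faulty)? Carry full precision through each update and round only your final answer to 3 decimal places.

0.970

Each posterior becomes the prior for the next update.
After pressure gauge='in-range': P(faulty) = 0.3·0.6000 / (0.3·0.6000 + 0.7·0.4000) ≈ 0.3913
After pressure gauge='out-of-range': P(faulty) = 0.7·0.3913 / (0.7·0.3913 + 0.3·0.6087) ≈ 0.6000
After vibration sensor='high': P(faulty) = 0.6·0.6000 / (0.6·0.6000 + 0.3·0.4000) ≈ 0.7500
After vibration sensor='high': P(faulty) = 0.6·0.7500 / (0.6·0.7500 + 0.3·0.2500) ≈ 0.8571
After pressure gauge='out-of-range': P(faulty) = 0.7·0.8571 / (0.7·0.8571 + 0.3·0.1429) ≈ 0.9333
After pressure gauge='out-of-range': P(faulty) = 0.7·0.9333 / (0.7·0.9333 + 0.3·0.0667) ≈ 0.9703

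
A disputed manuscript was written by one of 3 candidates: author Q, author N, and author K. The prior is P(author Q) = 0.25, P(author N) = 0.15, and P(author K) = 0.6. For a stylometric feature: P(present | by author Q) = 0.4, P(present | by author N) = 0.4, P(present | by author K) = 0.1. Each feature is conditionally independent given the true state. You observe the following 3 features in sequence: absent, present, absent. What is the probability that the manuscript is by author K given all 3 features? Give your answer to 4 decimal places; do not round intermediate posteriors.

After 'absent': normaliser = 0.6·0.2500 + 0.6·0.1500 + 0.9·0.6000; P(author Q) ≈ 0.1923, P(author N) ≈ 0.1154, P(author K) ≈ 0.6923
After 'present': normaliser = 0.4·0.1923 + 0.4·0.1154 + 0.1·0.6923; P(author Q) ≈ 0.4000, P(author N) ≈ 0.2400, P(author K) ≈ 0.3600
After 'absent': normaliser = 0.6·0.4000 + 0.6·0.2400 + 0.9·0.3600; P(author Q) ≈ 0.3390, P(author N) ≈ 0.2034, P(author K) ≈ 0.4576

0.4576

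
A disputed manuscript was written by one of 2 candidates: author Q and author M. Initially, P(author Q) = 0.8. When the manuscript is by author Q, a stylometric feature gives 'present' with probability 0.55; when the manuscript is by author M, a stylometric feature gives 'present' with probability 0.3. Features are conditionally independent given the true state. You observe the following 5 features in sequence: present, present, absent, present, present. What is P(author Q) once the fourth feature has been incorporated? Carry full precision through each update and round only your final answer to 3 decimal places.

0.941

Each posterior becomes the prior for the next update.
After 'present': P(author Q) = 0.55·0.8000 / (0.55·0.8000 + 0.3·0.2000) ≈ 0.8800
After 'present': P(author Q) = 0.55·0.8800 / (0.55·0.8800 + 0.3·0.1200) ≈ 0.9308
After 'absent': P(author Q) = 0.45·0.9308 / (0.45·0.9308 + 0.7·0.0692) ≈ 0.8963
After 'present': P(author Q) = 0.55·0.8963 / (0.55·0.8963 + 0.3·0.1037) ≈ 0.9406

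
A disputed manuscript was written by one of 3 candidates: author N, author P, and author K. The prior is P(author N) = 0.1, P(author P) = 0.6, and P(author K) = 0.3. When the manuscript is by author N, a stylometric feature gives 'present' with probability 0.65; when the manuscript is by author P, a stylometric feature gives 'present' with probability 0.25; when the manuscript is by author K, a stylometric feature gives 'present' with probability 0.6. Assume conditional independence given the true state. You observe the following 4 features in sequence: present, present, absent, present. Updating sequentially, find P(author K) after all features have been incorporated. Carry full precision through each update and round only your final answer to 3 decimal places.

0.609

After 'present': normaliser = 0.65·0.1000 + 0.25·0.6000 + 0.6·0.3000; P(author N) ≈ 0.1646, P(author P) ≈ 0.3797, P(author K) ≈ 0.4557
After 'present': normaliser = 0.65·0.1646 + 0.25·0.3797 + 0.6·0.4557; P(author N) ≈ 0.2250, P(author P) ≈ 0.1997, P(author K) ≈ 0.5752
After 'absent': normaliser = 0.35·0.2250 + 0.75·0.1997 + 0.4·0.5752; P(author N) ≈ 0.1717, P(author P) ≈ 0.3266, P(author K) ≈ 0.5017
After 'present': normaliser = 0.65·0.1717 + 0.25·0.3266 + 0.6·0.5017; P(author N) ≈ 0.2258, P(author P) ≈ 0.1652, P(author K) ≈ 0.6090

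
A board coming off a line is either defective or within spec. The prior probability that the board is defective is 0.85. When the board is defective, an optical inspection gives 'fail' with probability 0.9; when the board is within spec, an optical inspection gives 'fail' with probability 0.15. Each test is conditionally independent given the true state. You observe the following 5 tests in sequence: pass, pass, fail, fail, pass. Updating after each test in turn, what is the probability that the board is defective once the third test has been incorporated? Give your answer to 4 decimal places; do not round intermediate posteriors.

0.3200

Each posterior becomes the prior for the next update.
After 'pass': P(defective) = 0.1·0.8500 / (0.1·0.8500 + 0.85·0.1500) ≈ 0.4000
After 'pass': P(defective) = 0.1·0.4000 / (0.1·0.4000 + 0.85·0.6000) ≈ 0.0727
After 'fail': P(defective) = 0.9·0.0727 / (0.9·0.0727 + 0.15·0.9273) ≈ 0.3200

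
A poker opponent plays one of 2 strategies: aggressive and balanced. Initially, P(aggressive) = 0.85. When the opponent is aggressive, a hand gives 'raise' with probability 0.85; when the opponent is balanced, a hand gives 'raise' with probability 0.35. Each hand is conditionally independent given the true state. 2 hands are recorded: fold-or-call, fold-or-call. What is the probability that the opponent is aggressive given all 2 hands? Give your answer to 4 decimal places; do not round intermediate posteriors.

After 'fold-or-call': P(aggressive) = 0.15·0.8500 / (0.15·0.8500 + 0.65·0.1500) ≈ 0.5667
After 'fold-or-call': P(aggressive) = 0.15·0.5667 / (0.15·0.5667 + 0.65·0.4333) ≈ 0.2318

0.2318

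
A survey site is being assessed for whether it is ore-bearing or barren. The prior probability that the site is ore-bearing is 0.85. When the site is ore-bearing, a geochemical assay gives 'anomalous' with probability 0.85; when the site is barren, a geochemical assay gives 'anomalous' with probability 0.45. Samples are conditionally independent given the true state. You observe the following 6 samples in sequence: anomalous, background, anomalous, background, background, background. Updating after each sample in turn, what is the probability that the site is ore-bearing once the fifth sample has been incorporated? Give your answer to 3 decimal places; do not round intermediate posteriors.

Each posterior becomes the prior for the next update.
After 'anomalous': P(ore) = 0.85·0.8500 / (0.85·0.8500 + 0.45·0.1500) ≈ 0.9146
After 'background': P(ore) = 0.15·0.9146 / (0.15·0.9146 + 0.55·0.0854) ≈ 0.7448
After 'anomalous': P(ore) = 0.85·0.7448 / (0.85·0.7448 + 0.45·0.2552) ≈ 0.8465
After 'background': P(ore) = 0.15·0.8465 / (0.15·0.8465 + 0.55·0.1535) ≈ 0.6006
After 'background': P(ore) = 0.15·0.6006 / (0.15·0.6006 + 0.55·0.3994) ≈ 0.2908

0.291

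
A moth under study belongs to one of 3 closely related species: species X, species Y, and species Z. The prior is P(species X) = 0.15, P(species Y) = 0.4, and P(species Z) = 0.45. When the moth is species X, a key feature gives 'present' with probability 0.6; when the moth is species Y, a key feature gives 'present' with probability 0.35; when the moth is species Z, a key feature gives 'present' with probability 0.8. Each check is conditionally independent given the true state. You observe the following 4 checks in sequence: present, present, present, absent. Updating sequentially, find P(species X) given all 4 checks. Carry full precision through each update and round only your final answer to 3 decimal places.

Each posterior becomes the prior for the next update.
After 'present': normaliser = 0.6·0.1500 + 0.35·0.4000 + 0.8·0.4500; P(species X) ≈ 0.1525, P(species Y) ≈ 0.2373, P(species Z) ≈ 0.6102
After 'present': normaliser = 0.6·0.1525 + 0.35·0.2373 + 0.8·0.6102; P(species X) ≈ 0.1381, P(species Y) ≈ 0.1253, P(species Z) ≈ 0.7366
After 'present': normaliser = 0.6·0.1381 + 0.35·0.1253 + 0.8·0.7366; P(species X) ≈ 0.1157, P(species Y) ≈ 0.0613, P(species Z) ≈ 0.8230
After 'absent': normaliser = 0.4·0.1157 + 0.65·0.0613 + 0.2·0.8230; P(species X) ≈ 0.1846, P(species Y) ≈ 0.1588, P(species Z) ≈ 0.6565

0.185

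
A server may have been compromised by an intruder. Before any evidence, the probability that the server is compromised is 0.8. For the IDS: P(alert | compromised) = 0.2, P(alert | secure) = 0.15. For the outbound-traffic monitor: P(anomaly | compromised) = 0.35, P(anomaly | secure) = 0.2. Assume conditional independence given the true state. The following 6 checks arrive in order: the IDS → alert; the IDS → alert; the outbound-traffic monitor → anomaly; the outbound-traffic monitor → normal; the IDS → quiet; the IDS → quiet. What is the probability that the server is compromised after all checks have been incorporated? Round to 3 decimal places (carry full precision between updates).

0.900

Each posterior becomes the prior for the next update.
After the IDS='alert': P(compromised) = 0.2·0.8000 / (0.2·0.8000 + 0.15·0.2000) ≈ 0.8421
After the IDS='alert': P(compromised) = 0.2·0.8421 / (0.2·0.8421 + 0.15·0.1579) ≈ 0.8767
After the outbound-traffic monitor='anomaly': P(compromised) = 0.35·0.8767 / (0.35·0.8767 + 0.2·0.1233) ≈ 0.9256
After the outbound-traffic monitor='normal': P(compromised) = 0.65·0.9256 / (0.65·0.9256 + 0.8·0.0744) ≈ 0.9100
After the IDS='quiet': P(compromised) = 0.8·0.9100 / (0.8·0.9100 + 0.85·0.0900) ≈ 0.9049
After the IDS='quiet': P(compromised) = 0.8·0.9049 / (0.8·0.9049 + 0.85·0.0951) ≈ 0.8996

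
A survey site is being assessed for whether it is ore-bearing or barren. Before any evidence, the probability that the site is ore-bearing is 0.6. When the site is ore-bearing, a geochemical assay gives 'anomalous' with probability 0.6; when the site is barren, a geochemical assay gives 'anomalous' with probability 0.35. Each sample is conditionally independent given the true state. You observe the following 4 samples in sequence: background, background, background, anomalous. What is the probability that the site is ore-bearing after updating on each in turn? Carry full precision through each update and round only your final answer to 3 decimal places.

0.375

Apply Bayes' rule sequentially, carrying P(ore) forward.
After 'background': P(ore) = 0.4·0.6000 / (0.4·0.6000 + 0.65·0.4000) ≈ 0.4800
After 'background': P(ore) = 0.4·0.4800 / (0.4·0.4800 + 0.65·0.5200) ≈ 0.3623
After 'background': P(ore) = 0.4·0.3623 / (0.4·0.3623 + 0.65·0.6377) ≈ 0.2590
After 'anomalous': P(ore) = 0.6·0.2590 / (0.6·0.2590 + 0.35·0.7410) ≈ 0.3747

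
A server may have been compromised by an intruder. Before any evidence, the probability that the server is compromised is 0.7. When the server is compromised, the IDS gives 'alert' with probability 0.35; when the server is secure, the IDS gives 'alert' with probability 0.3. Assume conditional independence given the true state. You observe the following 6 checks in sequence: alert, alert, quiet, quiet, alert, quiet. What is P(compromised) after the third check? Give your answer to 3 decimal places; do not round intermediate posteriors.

Apply Bayes' rule sequentially, carrying P(compromised) forward.
After 'alert': P(compromised) = 0.35·0.7000 / (0.35·0.7000 + 0.3·0.3000) ≈ 0.7313
After 'alert': P(compromised) = 0.35·0.7313 / (0.35·0.7313 + 0.3·0.2687) ≈ 0.7605
After 'quiet': P(compromised) = 0.65·0.7605 / (0.65·0.7605 + 0.7·0.2395) ≈ 0.7468

0.747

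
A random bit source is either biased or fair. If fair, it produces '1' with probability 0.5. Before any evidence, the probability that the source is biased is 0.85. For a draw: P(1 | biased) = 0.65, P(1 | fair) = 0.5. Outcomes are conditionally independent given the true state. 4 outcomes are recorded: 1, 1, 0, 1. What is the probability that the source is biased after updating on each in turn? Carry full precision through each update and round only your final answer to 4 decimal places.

After '1': P(biased) = 0.65·0.8500 / (0.65·0.8500 + 0.5·0.1500) ≈ 0.8805
After '1': P(biased) = 0.65·0.8805 / (0.65·0.8805 + 0.5·0.1195) ≈ 0.9055
After '0': P(biased) = 0.35·0.9055 / (0.35·0.9055 + 0.5·0.0945) ≈ 0.8702
After '1': P(biased) = 0.65·0.8702 / (0.65·0.8702 + 0.5·0.1298) ≈ 0.8971

0.8971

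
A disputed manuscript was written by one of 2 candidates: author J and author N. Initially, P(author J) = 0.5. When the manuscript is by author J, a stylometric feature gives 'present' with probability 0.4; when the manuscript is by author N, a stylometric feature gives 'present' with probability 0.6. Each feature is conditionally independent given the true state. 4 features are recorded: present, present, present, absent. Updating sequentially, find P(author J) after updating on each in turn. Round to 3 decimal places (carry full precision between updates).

0.308

After 'present': P(author J) = 0.4·0.5000 / (0.4·0.5000 + 0.6·0.5000) ≈ 0.4000
After 'present': P(author J) = 0.4·0.4000 / (0.4·0.4000 + 0.6·0.6000) ≈ 0.3077
After 'present': P(author J) = 0.4·0.3077 / (0.4·0.3077 + 0.6·0.6923) ≈ 0.2286
After 'absent': P(author J) = 0.6·0.2286 / (0.6·0.2286 + 0.4·0.7714) ≈ 0.3077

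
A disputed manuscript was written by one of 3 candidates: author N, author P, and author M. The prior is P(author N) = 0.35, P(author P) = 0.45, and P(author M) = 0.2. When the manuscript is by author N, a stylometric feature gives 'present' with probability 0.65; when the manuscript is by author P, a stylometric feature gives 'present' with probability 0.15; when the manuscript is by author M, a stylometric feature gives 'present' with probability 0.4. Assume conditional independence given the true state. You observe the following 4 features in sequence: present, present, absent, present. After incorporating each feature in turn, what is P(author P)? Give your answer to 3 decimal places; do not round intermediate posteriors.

0.030

After 'present': normaliser = 0.65·0.3500 + 0.15·0.4500 + 0.4·0.2000; P(author N) ≈ 0.6067, P(author P) ≈ 0.1800, P(author M) ≈ 0.2133
After 'present': normaliser = 0.65·0.6067 + 0.15·0.1800 + 0.4·0.2133; P(author N) ≈ 0.7783, P(author P) ≈ 0.0533, P(author M) ≈ 0.1684
After 'absent': normaliser = 0.35·0.7783 + 0.85·0.0533 + 0.6·0.1684; P(author N) ≈ 0.6505, P(author P) ≈ 0.1082, P(author M) ≈ 0.2413
After 'present': normaliser = 0.65·0.6505 + 0.15·0.1082 + 0.4·0.2413; P(author N) ≈ 0.7895, P(author P) ≈ 0.0303, P(author M) ≈ 0.1802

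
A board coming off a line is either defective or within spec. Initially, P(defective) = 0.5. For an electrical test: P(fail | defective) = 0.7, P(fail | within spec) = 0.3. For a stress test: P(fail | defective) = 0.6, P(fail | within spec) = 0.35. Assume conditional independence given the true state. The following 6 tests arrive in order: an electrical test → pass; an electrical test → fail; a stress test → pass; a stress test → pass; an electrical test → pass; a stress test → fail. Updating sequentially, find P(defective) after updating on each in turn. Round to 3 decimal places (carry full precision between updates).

0.218

Apply Bayes' rule sequentially, carrying P(defective) forward.
After an electrical test='pass': P(defective) = 0.3·0.5000 / (0.3·0.5000 + 0.7·0.5000) ≈ 0.3000
After an electrical test='fail': P(defective) = 0.7·0.3000 / (0.7·0.3000 + 0.3·0.7000) ≈ 0.5000
After a stress test='pass': P(defective) = 0.4·0.5000 / (0.4·0.5000 + 0.65·0.5000) ≈ 0.3810
After a stress test='pass': P(defective) = 0.4·0.3810 / (0.4·0.3810 + 0.65·0.6190) ≈ 0.2747
After an electrical test='pass': P(defective) = 0.3·0.2747 / (0.3·0.2747 + 0.7·0.7253) ≈ 0.1396
After a stress test='fail': P(defective) = 0.6·0.1396 / (0.6·0.1396 + 0.35·0.8604) ≈ 0.2177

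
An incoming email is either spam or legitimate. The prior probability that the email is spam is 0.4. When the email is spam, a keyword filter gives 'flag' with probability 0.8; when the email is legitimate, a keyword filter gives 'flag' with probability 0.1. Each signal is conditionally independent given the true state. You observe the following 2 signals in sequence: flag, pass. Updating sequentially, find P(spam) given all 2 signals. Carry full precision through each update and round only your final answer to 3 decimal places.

0.542

Apply Bayes' rule sequentially, carrying P(spam) forward.
After 'flag': P(spam) = 0.8·0.4000 / (0.8·0.4000 + 0.1·0.6000) ≈ 0.8421
After 'pass': P(spam) = 0.2·0.8421 / (0.2·0.8421 + 0.9·0.1579) ≈ 0.5424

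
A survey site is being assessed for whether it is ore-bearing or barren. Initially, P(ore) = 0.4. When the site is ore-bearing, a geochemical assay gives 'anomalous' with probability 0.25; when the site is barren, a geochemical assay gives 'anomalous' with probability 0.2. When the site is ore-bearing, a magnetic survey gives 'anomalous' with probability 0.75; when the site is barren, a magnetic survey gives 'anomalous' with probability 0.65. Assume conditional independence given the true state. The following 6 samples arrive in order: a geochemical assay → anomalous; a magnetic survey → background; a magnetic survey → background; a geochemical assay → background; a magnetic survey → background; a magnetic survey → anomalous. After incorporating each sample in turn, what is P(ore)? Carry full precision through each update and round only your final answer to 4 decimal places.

After a geochemical assay='anomalous': P(ore) = 0.25·0.4000 / (0.25·0.4000 + 0.2·0.6000) ≈ 0.4545
After a magnetic survey='background': P(ore) = 0.25·0.4545 / (0.25·0.4545 + 0.35·0.5455) ≈ 0.3731
After a magnetic survey='background': P(ore) = 0.25·0.3731 / (0.25·0.3731 + 0.35·0.6269) ≈ 0.2983
After a geochemical assay='background': P(ore) = 0.75·0.2983 / (0.75·0.2983 + 0.8·0.7017) ≈ 0.2850
After a magnetic survey='background': P(ore) = 0.25·0.2850 / (0.25·0.2850 + 0.35·0.7150) ≈ 0.2216
After a magnetic survey='anomalous': P(ore) = 0.75·0.2216 / (0.75·0.2216 + 0.65·0.7784) ≈ 0.2473

0.2473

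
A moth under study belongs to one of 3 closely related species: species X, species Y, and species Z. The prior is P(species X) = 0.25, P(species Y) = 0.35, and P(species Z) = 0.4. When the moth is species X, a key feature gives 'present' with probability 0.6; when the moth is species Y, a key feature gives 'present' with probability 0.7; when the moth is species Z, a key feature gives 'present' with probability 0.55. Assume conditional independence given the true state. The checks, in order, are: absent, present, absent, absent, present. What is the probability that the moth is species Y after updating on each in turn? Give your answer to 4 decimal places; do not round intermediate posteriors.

After 'absent': normaliser = 0.4·0.2500 + 0.3·0.3500 + 0.45·0.4000; P(species X) ≈ 0.2597, P(species Y) ≈ 0.2727, P(species Z) ≈ 0.4675
After 'present': normaliser = 0.6·0.2597 + 0.7·0.2727 + 0.55·0.4675; P(species X) ≈ 0.2581, P(species Y) ≈ 0.3161, P(species Z) ≈ 0.4258
After 'absent': normaliser = 0.4·0.2581 + 0.3·0.3161 + 0.45·0.4258; P(species X) ≈ 0.2649, P(species Y) ≈ 0.2434, P(species Z) ≈ 0.4917
After 'absent': normaliser = 0.4·0.2649 + 0.3·0.2434 + 0.45·0.4917; P(species X) ≈ 0.2647, P(species Y) ≈ 0.1824, P(species Z) ≈ 0.5528
After 'present': normaliser = 0.6·0.2647 + 0.7·0.1824 + 0.55·0.5528; P(species X) ≈ 0.2689, P(species Y) ≈ 0.2162, P(species Z) ≈ 0.5148

0.2162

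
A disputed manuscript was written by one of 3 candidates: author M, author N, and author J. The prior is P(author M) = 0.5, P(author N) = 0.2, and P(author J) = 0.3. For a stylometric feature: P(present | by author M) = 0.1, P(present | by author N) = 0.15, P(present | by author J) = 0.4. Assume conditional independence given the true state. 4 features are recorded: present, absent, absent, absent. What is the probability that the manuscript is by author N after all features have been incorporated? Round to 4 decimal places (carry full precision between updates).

Apply Bayes' rule sequentially, carrying P(author N) forward.
After 'present': normaliser = 0.1·0.5000 + 0.15·0.2000 + 0.4·0.3000; P(author M) ≈ 0.2500, P(author N) ≈ 0.1500, P(author J) ≈ 0.6000
After 'absent': normaliser = 0.9·0.2500 + 0.85·0.1500 + 0.6·0.6000; P(author M) ≈ 0.3158, P(author N) ≈ 0.1789, P(author J) ≈ 0.5053
After 'absent': normaliser = 0.9·0.3158 + 0.85·0.1789 + 0.6·0.5053; P(author M) ≈ 0.3843, P(author N) ≈ 0.2057, P(author J) ≈ 0.4100
After 'absent': normaliser = 0.9·0.3843 + 0.85·0.2057 + 0.6·0.4100; P(author M) ≈ 0.4511, P(author N) ≈ 0.2280, P(author J) ≈ 0.3208

0.2280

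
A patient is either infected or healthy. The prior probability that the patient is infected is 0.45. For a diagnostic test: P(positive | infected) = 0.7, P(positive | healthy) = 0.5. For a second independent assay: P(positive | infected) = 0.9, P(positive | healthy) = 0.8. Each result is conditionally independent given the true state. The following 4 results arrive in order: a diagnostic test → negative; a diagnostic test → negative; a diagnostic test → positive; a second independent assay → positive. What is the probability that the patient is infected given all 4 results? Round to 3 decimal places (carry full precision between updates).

0.317

After a diagnostic test='negative': P(infected) = 0.3·0.4500 / (0.3·0.4500 + 0.5·0.5500) ≈ 0.3293
After a diagnostic test='negative': P(infected) = 0.3·0.3293 / (0.3·0.3293 + 0.5·0.6707) ≈ 0.2275
After a diagnostic test='positive': P(infected) = 0.7·0.2275 / (0.7·0.2275 + 0.5·0.7725) ≈ 0.2920
After a second independent assay='positive': P(infected) = 0.9·0.2920 / (0.9·0.2920 + 0.8·0.7080) ≈ 0.3169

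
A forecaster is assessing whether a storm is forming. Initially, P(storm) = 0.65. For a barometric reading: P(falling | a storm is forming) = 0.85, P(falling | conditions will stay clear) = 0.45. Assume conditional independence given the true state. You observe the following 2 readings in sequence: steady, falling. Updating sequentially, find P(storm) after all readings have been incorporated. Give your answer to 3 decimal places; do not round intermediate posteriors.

After 'steady': P(storm) = 0.15·0.6500 / (0.15·0.6500 + 0.55·0.3500) ≈ 0.3362
After 'falling': P(storm) = 0.85·0.3362 / (0.85·0.3362 + 0.45·0.6638) ≈ 0.4889

0.489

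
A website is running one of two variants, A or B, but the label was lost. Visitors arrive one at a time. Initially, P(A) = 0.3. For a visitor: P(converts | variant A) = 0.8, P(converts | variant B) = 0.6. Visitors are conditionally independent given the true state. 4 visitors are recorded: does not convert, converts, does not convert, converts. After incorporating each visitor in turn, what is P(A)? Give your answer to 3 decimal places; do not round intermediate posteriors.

After 'does not convert': P(A) = 0.2·0.3000 / (0.2·0.3000 + 0.4·0.7000) ≈ 0.1765
After 'converts': P(A) = 0.8·0.1765 / (0.8·0.1765 + 0.6·0.8235) ≈ 0.2222
After 'does not convert': P(A) = 0.2·0.2222 / (0.2·0.2222 + 0.4·0.7778) ≈ 0.1250
After 'converts': P(A) = 0.8·0.1250 / (0.8·0.1250 + 0.6·0.8750) ≈ 0.1600

0.160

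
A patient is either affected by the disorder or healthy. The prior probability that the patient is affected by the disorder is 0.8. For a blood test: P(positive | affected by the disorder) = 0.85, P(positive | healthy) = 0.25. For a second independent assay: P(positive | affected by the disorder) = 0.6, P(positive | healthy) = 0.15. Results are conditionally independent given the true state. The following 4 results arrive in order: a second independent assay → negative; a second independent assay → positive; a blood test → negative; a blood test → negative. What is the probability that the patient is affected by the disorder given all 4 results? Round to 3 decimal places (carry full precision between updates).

0.231

After a second independent assay='negative': P(affected) = 0.4·0.8000 / (0.4·0.8000 + 0.85·0.2000) ≈ 0.6531
After a second independent assay='positive': P(affected) = 0.6·0.6531 / (0.6·0.6531 + 0.15·0.3469) ≈ 0.8828
After a blood test='negative': P(affected) = 0.15·0.8828 / (0.15·0.8828 + 0.75·0.1172) ≈ 0.6009
After a blood test='negative': P(affected) = 0.15·0.6009 / (0.15·0.6009 + 0.75·0.3991) ≈ 0.2315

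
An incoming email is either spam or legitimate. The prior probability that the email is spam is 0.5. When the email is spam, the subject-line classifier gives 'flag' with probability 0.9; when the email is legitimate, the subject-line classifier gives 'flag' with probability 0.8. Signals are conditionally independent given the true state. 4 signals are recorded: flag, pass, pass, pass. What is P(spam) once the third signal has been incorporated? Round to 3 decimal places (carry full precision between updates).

0.220

Apply Bayes' rule sequentially, carrying P(spam) forward.
After 'flag': P(spam) = 0.9·0.5000 / (0.9·0.5000 + 0.8·0.5000) ≈ 0.5294
After 'pass': P(spam) = 0.1·0.5294 / (0.1·0.5294 + 0.2·0.4706) ≈ 0.3600
After 'pass': P(spam) = 0.1·0.3600 / (0.1·0.3600 + 0.2·0.6400) ≈ 0.2195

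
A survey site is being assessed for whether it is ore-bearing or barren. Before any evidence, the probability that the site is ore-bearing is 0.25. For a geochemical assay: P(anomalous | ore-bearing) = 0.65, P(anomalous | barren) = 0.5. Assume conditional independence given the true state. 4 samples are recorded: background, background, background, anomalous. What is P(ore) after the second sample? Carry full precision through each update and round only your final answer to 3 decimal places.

0.140

Apply Bayes' rule sequentially, carrying P(ore) forward.
After 'background': P(ore) = 0.35·0.2500 / (0.35·0.2500 + 0.5·0.7500) ≈ 0.1892
After 'background': P(ore) = 0.35·0.1892 / (0.35·0.1892 + 0.5·0.8108) ≈ 0.1404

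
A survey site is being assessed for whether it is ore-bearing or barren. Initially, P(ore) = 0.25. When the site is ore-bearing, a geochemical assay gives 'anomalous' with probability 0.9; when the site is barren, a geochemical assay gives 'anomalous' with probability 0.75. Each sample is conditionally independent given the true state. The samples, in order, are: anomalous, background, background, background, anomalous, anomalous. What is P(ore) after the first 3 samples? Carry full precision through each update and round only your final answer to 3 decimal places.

After 'anomalous': P(ore) = 0.9·0.2500 / (0.9·0.2500 + 0.75·0.7500) ≈ 0.2857
After 'background': P(ore) = 0.1·0.2857 / (0.1·0.2857 + 0.25·0.7143) ≈ 0.1379
After 'background': P(ore) = 0.1·0.1379 / (0.1·0.1379 + 0.25·0.8621) ≈ 0.0602

0.060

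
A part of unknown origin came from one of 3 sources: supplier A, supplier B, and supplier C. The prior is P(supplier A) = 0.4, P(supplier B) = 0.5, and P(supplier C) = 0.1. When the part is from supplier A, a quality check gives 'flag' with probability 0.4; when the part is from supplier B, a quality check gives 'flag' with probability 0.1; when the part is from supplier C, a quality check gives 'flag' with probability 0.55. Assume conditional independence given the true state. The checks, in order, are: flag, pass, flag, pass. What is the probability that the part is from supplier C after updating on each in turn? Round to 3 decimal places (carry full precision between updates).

After 'flag': normaliser = 0.4·0.4000 + 0.1·0.5000 + 0.55·0.1000; P(supplier A) ≈ 0.6038, P(supplier B) ≈ 0.1887, P(supplier C) ≈ 0.2075
After 'pass': normaliser = 0.6·0.6038 + 0.9·0.1887 + 0.45·0.2075; P(supplier A) ≈ 0.5792, P(supplier B) ≈ 0.2715, P(supplier C) ≈ 0.1493
After 'flag': normaliser = 0.4·0.5792 + 0.1·0.2715 + 0.55·0.1493; P(supplier A) ≈ 0.6795, P(supplier B) ≈ 0.0796, P(supplier C) ≈ 0.2409
After 'pass': normaliser = 0.6·0.6795 + 0.9·0.0796 + 0.45·0.2409; P(supplier A) ≈ 0.6936, P(supplier B) ≈ 0.1219, P(supplier C) ≈ 0.1844

0.184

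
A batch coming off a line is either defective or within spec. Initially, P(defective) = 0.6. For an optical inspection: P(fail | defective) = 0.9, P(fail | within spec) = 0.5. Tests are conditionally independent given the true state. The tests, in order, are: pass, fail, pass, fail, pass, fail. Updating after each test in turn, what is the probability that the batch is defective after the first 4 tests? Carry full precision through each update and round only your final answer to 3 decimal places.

0.163

Apply Bayes' rule sequentially, carrying P(defective) forward.
After 'pass': P(defective) = 0.1·0.6000 / (0.1·0.6000 + 0.5·0.4000) ≈ 0.2308
After 'fail': P(defective) = 0.9·0.2308 / (0.9·0.2308 + 0.5·0.7692) ≈ 0.3506
After 'pass': P(defective) = 0.1·0.3506 / (0.1·0.3506 + 0.5·0.6494) ≈ 0.0975
After 'fail': P(defective) = 0.9·0.0975 / (0.9·0.0975 + 0.5·0.9025) ≈ 0.1628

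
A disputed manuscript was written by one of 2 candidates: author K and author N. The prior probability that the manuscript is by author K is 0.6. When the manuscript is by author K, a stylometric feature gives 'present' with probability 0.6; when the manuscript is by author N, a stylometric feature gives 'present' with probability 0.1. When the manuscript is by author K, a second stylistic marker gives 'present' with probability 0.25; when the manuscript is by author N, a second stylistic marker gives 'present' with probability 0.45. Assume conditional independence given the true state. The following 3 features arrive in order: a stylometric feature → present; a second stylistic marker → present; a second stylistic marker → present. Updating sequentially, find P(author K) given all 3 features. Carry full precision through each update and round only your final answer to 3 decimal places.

0.735

Apply Bayes' rule sequentially, carrying P(author K) forward.
After a stylometric feature='present': P(author K) = 0.6·0.6000 / (0.6·0.6000 + 0.1·0.4000) ≈ 0.9000
After a second stylistic marker='present': P(author K) = 0.25·0.9000 / (0.25·0.9000 + 0.45·0.1000) ≈ 0.8333
After a second stylistic marker='present': P(author K) = 0.25·0.8333 / (0.25·0.8333 + 0.45·0.1667) ≈ 0.7353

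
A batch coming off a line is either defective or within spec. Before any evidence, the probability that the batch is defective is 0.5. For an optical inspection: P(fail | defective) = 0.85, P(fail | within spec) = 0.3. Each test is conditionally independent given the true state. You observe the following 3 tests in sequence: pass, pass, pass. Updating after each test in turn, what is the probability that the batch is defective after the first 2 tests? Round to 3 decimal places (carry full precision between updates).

After 'pass': P(defective) = 0.15·0.5000 / (0.15·0.5000 + 0.7·0.5000) ≈ 0.1765
After 'pass': P(defective) = 0.15·0.1765 / (0.15·0.1765 + 0.7·0.8235) ≈ 0.0439

0.044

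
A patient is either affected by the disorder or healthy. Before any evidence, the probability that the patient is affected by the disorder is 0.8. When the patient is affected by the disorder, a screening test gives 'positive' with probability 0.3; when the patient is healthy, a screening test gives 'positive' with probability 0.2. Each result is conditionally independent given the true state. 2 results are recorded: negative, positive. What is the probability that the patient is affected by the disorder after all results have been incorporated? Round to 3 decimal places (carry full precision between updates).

After 'negative': P(affected) = 0.7·0.8000 / (0.7·0.8000 + 0.8·0.2000) ≈ 0.7778
After 'positive': P(affected) = 0.3·0.7778 / (0.3·0.7778 + 0.2·0.2222) ≈ 0.8400

0.840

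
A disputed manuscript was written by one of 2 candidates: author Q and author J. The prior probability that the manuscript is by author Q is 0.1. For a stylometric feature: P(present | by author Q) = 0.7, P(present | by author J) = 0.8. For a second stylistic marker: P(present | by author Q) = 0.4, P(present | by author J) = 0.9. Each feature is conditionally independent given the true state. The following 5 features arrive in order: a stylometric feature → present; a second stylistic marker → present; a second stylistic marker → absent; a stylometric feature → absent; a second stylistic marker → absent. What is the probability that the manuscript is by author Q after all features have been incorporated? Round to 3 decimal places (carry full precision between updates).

0.700

After a stylometric feature='present': P(author Q) = 0.7·0.1000 / (0.7·0.1000 + 0.8·0.9000) ≈ 0.0886
After a second stylistic marker='present': P(author Q) = 0.4·0.0886 / (0.4·0.0886 + 0.9·0.9114) ≈ 0.0414
After a second stylistic marker='absent': P(author Q) = 0.6·0.0414 / (0.6·0.0414 + 0.1·0.9586) ≈ 0.2059
After a stylometric feature='absent': P(author Q) = 0.3·0.2059 / (0.3·0.2059 + 0.2·0.7941) ≈ 0.2800
After a second stylistic marker='absent': P(author Q) = 0.6·0.2800 / (0.6·0.2800 + 0.1·0.7200) ≈ 0.7000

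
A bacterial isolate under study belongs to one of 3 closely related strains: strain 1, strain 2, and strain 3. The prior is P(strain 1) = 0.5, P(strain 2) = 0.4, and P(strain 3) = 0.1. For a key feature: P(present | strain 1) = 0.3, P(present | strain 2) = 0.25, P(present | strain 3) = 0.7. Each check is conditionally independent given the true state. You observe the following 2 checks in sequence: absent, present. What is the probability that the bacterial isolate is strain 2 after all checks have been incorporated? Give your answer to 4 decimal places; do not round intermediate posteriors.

After 'absent': normaliser = 0.7·0.5000 + 0.75·0.4000 + 0.3·0.1000; P(strain 1) ≈ 0.5147, P(strain 2) ≈ 0.4412, P(strain 3) ≈ 0.0441
After 'present': normaliser = 0.3·0.5147 + 0.25·0.4412 + 0.7·0.0441; P(strain 1) ≈ 0.5224, P(strain 2) ≈ 0.3731, P(strain 3) ≈ 0.1045

0.3731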